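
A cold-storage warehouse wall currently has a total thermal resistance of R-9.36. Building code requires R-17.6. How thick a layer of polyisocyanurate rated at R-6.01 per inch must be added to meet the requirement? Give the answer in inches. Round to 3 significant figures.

1.37 in

ΔR = 17.6 − 9.36 = 8.24 ft²·°F·h/BTU
L = ΔR / (R/in) = 8.24/6.01 = 1.371 in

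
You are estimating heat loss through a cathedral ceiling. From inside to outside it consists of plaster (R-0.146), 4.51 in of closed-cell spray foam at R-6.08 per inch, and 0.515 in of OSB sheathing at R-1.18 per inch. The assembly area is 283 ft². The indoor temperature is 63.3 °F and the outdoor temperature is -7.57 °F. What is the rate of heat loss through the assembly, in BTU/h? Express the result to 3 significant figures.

712 BTU/h

4.51 × 6.08 = 27.42
0.515 × 1.18 = 0.6077
R_total = 0.146 + 27.42 + 0.6077 = 28.17 ft²·°F·h/BTU
Q = A·ΔT/R = 283 × (63.3 − (-7.57)) / 28.17 = 711.9 BTU/h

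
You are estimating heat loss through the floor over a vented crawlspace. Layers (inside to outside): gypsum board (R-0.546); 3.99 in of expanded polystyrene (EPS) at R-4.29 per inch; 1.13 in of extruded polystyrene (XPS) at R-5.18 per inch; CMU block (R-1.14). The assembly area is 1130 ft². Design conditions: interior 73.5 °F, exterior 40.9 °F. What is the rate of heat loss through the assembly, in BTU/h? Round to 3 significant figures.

3.99 × 4.29 = 17.12
1.13 × 5.18 = 5.853
R_total = 0.546 + 17.12 + 5.853 + 1.14 = 24.66 ft²·°F·h/BTU
Q = A·ΔT/R = 1130 × (73.5 − 40.9) / 24.66 = 1494 BTU/h

1490 BTU/h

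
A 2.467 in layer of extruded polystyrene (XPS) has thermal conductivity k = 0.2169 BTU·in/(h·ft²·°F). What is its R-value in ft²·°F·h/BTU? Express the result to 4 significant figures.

R = L/k = 2.467/0.2169 = 11.374 ft²·°F·h/BTU

11.37 ft²·°F·h/BTU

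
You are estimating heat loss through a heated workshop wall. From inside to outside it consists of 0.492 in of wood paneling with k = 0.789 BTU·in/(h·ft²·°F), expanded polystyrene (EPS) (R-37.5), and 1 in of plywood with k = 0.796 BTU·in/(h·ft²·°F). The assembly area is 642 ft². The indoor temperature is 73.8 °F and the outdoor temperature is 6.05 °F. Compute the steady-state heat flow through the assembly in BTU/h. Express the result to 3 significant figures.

1100 BTU/h

0.492/0.789 = 0.6236
1/0.796 = 1.256
R_total = 0.6236 + 37.5 + 1.256 = 39.38 ft²·°F·h/BTU
Q = A·ΔT/R = 642 × (73.8 − 6.05) / 39.38 = 1105 BTU/h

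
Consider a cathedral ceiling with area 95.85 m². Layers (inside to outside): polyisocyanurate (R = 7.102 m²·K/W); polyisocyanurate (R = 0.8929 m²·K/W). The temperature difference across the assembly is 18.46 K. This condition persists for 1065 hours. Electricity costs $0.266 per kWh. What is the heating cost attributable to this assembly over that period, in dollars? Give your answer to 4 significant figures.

R_total = 7.102 + 0.8929 = 7.9949 m²·K/W
Q = 95.85 × 18.46 / 7.9949 = 221.31 W
E = 221.31 W × 1065 h / 1000 = 235.7 kWh
Cost = 235.7 × 0.266 = $62.696

62.70 dollars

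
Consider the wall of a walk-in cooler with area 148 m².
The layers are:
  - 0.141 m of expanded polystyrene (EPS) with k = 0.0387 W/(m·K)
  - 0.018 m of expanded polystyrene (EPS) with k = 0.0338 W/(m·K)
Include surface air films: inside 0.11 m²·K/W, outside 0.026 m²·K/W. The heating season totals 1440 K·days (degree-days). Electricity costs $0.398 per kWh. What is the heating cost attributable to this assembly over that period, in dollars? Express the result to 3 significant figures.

472 dollars

0.141/0.0387 = 3.643
0.018/0.0338 = 0.5325
R_total = 0.11 + 3.643 + 0.5325 + 0.026 = 4.312 m²·K/W
E = A × HDD × 24 / R / 1000 = 148 × 1440 × 24 / 4.312 / 1000 = 1186 kWh
Cost = 1186 × 0.398 = $472.1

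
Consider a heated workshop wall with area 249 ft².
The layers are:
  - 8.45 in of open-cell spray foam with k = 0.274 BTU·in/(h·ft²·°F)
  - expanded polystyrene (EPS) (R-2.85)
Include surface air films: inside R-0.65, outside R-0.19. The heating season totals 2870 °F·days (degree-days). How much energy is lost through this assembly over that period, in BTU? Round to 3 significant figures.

8.45/0.274 = 30.84
R_total = 0.65 + 30.84 + 2.85 + 0.19 = 34.53 ft²·°F·h/BTU
E = A × HDD × 24 / R = 249 × 2870 × 24 / 34.53 = 496700 BTU

497000 BTU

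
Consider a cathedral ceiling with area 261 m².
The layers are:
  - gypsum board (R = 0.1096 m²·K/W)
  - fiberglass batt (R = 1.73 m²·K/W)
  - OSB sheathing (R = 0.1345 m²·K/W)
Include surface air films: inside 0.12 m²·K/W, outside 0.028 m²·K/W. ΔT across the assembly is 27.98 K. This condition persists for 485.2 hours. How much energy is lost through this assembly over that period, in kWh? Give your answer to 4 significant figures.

R_total = 0.12 + 0.1096 + 1.73 + 0.1345 + 0.028 = 2.1221 m²·K/W
Q = 261 × 27.98 / 2.1221 = 3441.3 W
E = 3441.3 W × 485.2 h / 1000 = 1669.7 kWh

1670 kWh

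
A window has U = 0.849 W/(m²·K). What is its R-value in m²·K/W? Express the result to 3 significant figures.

R = 1/U = 1/0.849 = 1.178

1.18 m²·K/W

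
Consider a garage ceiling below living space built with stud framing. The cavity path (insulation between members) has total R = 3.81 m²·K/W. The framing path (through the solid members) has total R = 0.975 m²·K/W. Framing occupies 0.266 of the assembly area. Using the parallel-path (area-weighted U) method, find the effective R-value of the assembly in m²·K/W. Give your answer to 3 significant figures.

U_eff = 0.734/3.81 + 0.266/0.975 = 0.1927 + 0.2728 = 0.4655
R_eff = 1/U_eff = 2.148 m²·K/W

2.15 m²·K/W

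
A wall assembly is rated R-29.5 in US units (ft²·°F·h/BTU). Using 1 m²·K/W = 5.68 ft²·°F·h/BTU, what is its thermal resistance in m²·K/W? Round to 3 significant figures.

5.19 m²·K/W

R_SI = 29.5/5.68 = 5.194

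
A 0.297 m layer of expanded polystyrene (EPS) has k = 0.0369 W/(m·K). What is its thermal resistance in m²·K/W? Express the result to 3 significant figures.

R = L/k = 0.297/0.0369 = 8.049 m²·K/W

8.05 m²·K/W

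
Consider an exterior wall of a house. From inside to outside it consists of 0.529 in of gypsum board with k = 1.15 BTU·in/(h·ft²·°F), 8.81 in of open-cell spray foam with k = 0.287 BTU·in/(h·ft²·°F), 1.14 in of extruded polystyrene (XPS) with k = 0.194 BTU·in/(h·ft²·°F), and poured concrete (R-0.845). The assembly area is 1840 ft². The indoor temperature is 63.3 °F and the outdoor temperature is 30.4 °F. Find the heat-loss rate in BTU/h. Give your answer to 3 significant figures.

1600 BTU/h

0.529/1.15 = 0.46
8.81/0.287 = 30.7
1.14/0.194 = 5.876
R_total = 0.46 + 30.7 + 5.876 + 0.845 = 37.88 ft²·°F·h/BTU
Q = A·ΔT/R = 1840 × (63.3 − 30.4) / 37.88 = 1598 BTU/h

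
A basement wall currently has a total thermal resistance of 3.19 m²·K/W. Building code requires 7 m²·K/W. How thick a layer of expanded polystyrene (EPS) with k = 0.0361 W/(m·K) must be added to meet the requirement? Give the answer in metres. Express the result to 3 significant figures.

ΔR = 7 − 3.19 = 3.81 m²·K/W
L = ΔR × k = 3.81 × 0.0361 = 0.1375 m

0.138 m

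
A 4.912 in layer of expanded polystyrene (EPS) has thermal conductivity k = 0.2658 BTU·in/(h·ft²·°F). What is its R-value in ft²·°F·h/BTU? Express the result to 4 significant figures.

R = L/k = 4.912/0.2658 = 18.48 ft²·°F·h/BTU

18.48 ft²·°F·h/BTU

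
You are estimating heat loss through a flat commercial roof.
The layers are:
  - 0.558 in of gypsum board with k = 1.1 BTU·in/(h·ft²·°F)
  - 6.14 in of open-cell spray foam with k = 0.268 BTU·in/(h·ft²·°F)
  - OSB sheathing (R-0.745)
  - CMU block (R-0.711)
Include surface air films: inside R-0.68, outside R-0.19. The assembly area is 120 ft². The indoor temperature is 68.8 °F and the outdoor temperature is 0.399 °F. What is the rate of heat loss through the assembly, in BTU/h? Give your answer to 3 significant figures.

319 BTU/h

0.558/1.1 = 0.5073
6.14/0.268 = 22.91
R_total = 0.68 + 0.5073 + 22.91 + 0.745 + 0.711 + 0.19 = 25.74 ft²·°F·h/BTU
Q = A·ΔT/R = 120 × (68.8 − 0.399) / 25.74 = 318.8 BTU/h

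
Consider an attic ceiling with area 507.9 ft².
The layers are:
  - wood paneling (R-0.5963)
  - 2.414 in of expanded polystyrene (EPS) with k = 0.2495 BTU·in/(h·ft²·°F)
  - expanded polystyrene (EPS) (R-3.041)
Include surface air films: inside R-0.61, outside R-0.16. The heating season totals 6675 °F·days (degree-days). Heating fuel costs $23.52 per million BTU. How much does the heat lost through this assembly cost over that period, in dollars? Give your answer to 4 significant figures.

135.9 dollars

2.414/0.2495 = 9.6754
R_total = 0.61 + 0.5963 + 9.6754 + 3.041 + 0.16 = 14.083 ft²·°F·h/BTU
E = A × HDD × 24 / R = 507.9 × 6675 × 24 / 14.083 = 5777700 BTU
Cost = 5777700/10⁶ × 23.52 = $135.89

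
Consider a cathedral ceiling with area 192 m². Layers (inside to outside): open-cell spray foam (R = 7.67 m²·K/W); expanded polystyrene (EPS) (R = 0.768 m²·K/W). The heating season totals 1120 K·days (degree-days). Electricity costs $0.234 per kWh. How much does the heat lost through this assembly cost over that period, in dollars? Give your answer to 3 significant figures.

143 dollars

R_total = 7.67 + 0.768 = 8.438 m²·K/W
E = A × HDD × 24 / R / 1000 = 192 × 1120 × 24 / 8.438 / 1000 = 611.6 kWh
Cost = 611.6 × 0.234 = $143.1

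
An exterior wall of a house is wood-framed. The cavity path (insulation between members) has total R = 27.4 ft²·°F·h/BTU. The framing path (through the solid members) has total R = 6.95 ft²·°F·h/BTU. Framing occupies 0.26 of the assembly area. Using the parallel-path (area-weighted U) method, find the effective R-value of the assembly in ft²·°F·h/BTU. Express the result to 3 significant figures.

15.5 ft²·°F·h/BTU

U_eff = 0.74/27.4 + 0.26/6.95 = 0.02701 + 0.03741 = 0.06442
R_eff = 1/U_eff = 15.52 ft²·°F·h/BTU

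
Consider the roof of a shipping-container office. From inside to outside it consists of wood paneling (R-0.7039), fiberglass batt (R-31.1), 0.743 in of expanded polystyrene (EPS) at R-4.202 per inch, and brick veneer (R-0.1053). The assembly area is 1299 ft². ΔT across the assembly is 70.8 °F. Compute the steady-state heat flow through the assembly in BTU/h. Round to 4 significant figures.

2625 BTU/h

0.743 × 4.202 = 3.1221
R_total = 0.7039 + 31.1 + 3.1221 + 0.1053 = 35.031 ft²·°F·h/BTU
Q = A·ΔT/R = 1299 × 70.8 / 35.031 = 2625.3 BTU/h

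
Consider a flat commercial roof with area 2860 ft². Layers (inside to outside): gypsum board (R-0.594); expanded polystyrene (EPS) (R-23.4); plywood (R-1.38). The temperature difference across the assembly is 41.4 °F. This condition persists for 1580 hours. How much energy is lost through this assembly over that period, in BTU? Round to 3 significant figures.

7370000 BTU

R_total = 0.594 + 23.4 + 1.38 = 25.37 ft²·°F·h/BTU
Q = 2860 × 41.4 / 25.37 = 4666 BTU/h
E = 4666 × 1580 = 7373000 BTU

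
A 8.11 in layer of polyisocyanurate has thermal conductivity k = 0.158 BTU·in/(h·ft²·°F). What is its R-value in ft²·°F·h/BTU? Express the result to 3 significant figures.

R = L/k = 8.11/0.158 = 51.33 ft²·°F·h/BTU

51.3 ft²·°F·h/BTU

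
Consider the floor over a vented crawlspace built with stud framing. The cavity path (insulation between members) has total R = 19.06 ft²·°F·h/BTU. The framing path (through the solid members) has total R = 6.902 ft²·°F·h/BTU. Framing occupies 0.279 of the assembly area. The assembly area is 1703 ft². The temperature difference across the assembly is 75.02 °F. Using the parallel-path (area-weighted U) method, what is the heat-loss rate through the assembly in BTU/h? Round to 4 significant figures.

U_eff = 0.721/19.06 + 0.279/6.902 = 0.037828 + 0.040423 = 0.078251
R_eff = 1/U_eff = 12.779 ft²·°F·h/BTU
Q = 1703 × 75.02 / 12.779 = 9997.3 BTU/h

9997 BTU/h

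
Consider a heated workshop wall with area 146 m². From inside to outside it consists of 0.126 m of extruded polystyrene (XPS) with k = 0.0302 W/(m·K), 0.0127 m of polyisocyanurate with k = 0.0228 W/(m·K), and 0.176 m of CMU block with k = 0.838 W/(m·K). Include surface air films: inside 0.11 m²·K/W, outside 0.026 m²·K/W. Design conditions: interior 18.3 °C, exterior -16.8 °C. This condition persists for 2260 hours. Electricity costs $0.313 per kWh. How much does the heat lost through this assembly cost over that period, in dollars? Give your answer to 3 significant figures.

0.126/0.0302 = 4.172
0.0127/0.0228 = 0.557
0.176/0.838 = 0.21
R_total = 0.11 + 4.172 + 0.557 + 0.21 + 0.026 = 5.075 m²·K/W
Q = 146 × (18.3 − (-16.8)) / 5.075 = 1010 W
E = 1010 W × 2260 h / 1000 = 2282 kWh
Cost = 2282 × 0.313 = $714.3

714 dollars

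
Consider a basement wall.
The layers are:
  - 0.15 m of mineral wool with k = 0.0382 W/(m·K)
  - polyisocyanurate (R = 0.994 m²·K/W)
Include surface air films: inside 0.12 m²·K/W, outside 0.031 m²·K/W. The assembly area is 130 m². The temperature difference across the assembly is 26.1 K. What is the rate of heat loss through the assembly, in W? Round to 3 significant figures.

0.15/0.0382 = 3.927
R_total = 0.12 + 3.927 + 0.994 + 0.031 = 5.072 m²·K/W
Q = A·ΔT/R = 130 × 26.1 / 5.072 = 669 W

669 W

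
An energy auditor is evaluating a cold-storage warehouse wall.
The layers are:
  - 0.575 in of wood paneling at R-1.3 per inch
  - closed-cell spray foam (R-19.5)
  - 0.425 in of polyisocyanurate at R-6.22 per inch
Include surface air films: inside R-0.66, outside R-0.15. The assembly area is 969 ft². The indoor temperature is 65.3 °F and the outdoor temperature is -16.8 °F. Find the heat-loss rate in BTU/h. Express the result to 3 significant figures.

3360 BTU/h

0.575 × 1.3 = 0.7475
0.425 × 6.22 = 2.643
R_total = 0.66 + 0.7475 + 19.5 + 2.643 + 0.15 = 23.7 ft²·°F·h/BTU
Q = A·ΔT/R = 969 × (65.3 − (-16.8)) / 23.7 = 3357 BTU/h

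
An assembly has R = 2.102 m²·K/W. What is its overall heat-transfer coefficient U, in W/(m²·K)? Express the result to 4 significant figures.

U = 1/R = 1/2.102 = 0.47574

0.4757 W/(m²·K)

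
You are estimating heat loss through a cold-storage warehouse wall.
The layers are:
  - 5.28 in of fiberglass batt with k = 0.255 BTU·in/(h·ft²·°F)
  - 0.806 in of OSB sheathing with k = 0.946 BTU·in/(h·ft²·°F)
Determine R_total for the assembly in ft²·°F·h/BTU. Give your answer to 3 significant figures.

21.6 ft²·°F·h/BTU

5.28/0.255 = 20.71
0.806/0.946 = 0.852
R_total = 20.71 + 0.852 = 21.56 ft²·°F·h/BTU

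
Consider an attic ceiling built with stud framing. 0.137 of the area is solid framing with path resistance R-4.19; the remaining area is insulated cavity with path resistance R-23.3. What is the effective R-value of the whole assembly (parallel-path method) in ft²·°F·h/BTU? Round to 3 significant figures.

U_eff = 0.863/23.3 + 0.137/4.19 = 0.03704 + 0.0327 = 0.06974
R_eff = 1/U_eff = 14.34 ft²·°F·h/BTU

14.3 ft²·°F·h/BTU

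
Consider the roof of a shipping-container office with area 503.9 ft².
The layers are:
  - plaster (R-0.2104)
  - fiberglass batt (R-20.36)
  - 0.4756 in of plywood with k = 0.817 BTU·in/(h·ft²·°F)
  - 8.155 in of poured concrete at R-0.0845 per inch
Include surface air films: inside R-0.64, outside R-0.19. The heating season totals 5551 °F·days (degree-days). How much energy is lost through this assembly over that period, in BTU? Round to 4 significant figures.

2961000 BTU

0.4756/0.817 = 0.58213
8.155 × 0.0845 = 0.6891
R_total = 0.64 + 0.2104 + 20.36 + 0.58213 + 0.6891 + 0.19 = 22.672 ft²·°F·h/BTU
E = A × HDD × 24 / R = 503.9 × 5551 × 24 / 22.672 = 2961000 BTU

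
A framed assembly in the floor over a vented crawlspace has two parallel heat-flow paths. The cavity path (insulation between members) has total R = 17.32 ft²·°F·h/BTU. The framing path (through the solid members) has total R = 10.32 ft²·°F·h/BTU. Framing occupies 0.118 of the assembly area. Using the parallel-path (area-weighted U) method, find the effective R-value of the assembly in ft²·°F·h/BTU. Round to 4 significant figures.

16.04 ft²·°F·h/BTU

U_eff = 0.882/17.32 + 0.118/10.32 = 0.050924 + 0.011434 = 0.062358
R_eff = 1/U_eff = 16.036 ft²·°F·h/BTU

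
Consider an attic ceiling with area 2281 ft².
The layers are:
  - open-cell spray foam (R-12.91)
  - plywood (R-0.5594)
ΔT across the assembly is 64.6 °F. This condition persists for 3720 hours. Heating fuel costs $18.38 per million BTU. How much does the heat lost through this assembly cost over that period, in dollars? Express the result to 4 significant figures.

R_total = 12.91 + 0.5594 = 13.469 ft²·°F·h/BTU
Q = 2281 × 64.6 / 13.469 = 10940 BTU/h
E = 10940 × 3720 = 40696000 BTU
Cost = 40696000/10⁶ × 18.38 = $747.99

748.0 dollars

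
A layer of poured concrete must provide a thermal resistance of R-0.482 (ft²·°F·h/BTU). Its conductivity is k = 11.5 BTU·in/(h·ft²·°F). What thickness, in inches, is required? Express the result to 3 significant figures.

L = R × k = 0.482 × 11.5 = 5.543 in

5.54 in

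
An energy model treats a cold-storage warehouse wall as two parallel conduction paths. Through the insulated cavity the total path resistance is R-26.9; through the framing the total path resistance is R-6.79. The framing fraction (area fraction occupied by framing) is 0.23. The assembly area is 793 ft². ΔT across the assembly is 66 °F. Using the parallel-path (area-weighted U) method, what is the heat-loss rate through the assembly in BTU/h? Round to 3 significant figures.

U_eff = 0.77/26.9 + 0.23/6.79 = 0.02862 + 0.03387 = 0.0625
R_eff = 1/U_eff = 16 ft²·°F·h/BTU
Q = 793 × 66 / 16 = 3271 BTU/h

3270 BTU/h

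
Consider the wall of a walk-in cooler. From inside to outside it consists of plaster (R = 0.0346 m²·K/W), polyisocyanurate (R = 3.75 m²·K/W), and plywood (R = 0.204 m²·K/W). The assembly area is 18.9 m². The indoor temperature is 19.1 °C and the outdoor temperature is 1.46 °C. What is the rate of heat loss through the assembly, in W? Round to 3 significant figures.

83.6 W

R_total = 0.0346 + 3.75 + 0.204 = 3.989 m²·K/W
Q = A·ΔT/R = 18.9 × (19.1 − 1.46) / 3.989 = 83.59 W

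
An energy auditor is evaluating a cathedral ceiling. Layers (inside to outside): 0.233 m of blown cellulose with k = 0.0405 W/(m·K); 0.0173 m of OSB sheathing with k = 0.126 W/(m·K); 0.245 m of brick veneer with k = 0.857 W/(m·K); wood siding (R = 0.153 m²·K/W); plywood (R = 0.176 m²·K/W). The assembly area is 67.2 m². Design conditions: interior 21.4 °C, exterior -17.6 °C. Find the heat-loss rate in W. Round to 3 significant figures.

0.233/0.0405 = 5.753
0.0173/0.126 = 0.1373
0.245/0.857 = 0.2859
R_total = 5.753 + 0.1373 + 0.2859 + 0.153 + 0.176 = 6.505 m²·K/W
Q = A·ΔT/R = 67.2 × (21.4 − (-17.6)) / 6.505 = 402.9 W

403 W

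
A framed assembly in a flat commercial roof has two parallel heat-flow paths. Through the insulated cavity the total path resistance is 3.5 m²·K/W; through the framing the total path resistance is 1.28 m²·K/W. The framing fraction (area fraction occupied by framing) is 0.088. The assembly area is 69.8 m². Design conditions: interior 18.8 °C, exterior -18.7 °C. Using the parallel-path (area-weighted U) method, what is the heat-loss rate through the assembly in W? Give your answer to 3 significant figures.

862 W

U_eff = 0.912/3.5 + 0.088/1.28 = 0.2606 + 0.06875 = 0.3293
R_eff = 1/U_eff = 3.037 m²·K/W
Q = 69.8 × (18.8 − (-18.7)) / 3.037 = 862 W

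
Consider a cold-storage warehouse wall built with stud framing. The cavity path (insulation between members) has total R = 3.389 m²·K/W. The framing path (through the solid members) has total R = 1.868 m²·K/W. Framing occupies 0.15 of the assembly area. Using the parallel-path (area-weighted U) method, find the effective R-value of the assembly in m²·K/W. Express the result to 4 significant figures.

U_eff = 0.85/3.389 + 0.15/1.868 = 0.25081 + 0.0803 = 0.33111
R_eff = 1/U_eff = 3.0201 m²·K/W

3.020 m²·K/W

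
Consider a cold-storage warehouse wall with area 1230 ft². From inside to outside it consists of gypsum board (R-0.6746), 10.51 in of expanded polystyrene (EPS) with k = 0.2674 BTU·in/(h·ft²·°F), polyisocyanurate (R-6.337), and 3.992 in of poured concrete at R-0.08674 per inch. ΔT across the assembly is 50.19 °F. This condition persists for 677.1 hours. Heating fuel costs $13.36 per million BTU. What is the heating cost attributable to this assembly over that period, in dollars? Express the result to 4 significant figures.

11.97 dollars

10.51/0.2674 = 39.304
3.992 × 0.08674 = 0.34627
R_total = 0.6746 + 39.304 + 6.337 + 0.34627 = 46.662 ft²·°F·h/BTU
Q = 1230 × 50.19 / 46.662 = 1323 BTU/h
E = 1323 × 677.1 = 895800 BTU
Cost = 895800/10⁶ × 13.36 = $11.968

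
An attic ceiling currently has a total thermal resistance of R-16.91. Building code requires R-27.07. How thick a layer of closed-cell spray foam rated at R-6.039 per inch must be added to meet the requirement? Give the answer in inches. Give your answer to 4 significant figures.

ΔR = 27.07 − 16.91 = 10.16 ft²·°F·h/BTU
L = ΔR / (R/in) = 10.16/6.039 = 1.6824 in

1.682 in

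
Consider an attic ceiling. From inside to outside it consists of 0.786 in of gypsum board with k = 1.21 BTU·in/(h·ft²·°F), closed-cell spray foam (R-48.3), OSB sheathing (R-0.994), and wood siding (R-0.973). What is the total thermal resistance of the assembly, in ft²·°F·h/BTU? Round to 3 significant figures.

50.9 ft²·°F·h/BTU

0.786/1.21 = 0.6496
R_total = 0.6496 + 48.3 + 0.994 + 0.973 = 50.92 ft²·°F·h/BTU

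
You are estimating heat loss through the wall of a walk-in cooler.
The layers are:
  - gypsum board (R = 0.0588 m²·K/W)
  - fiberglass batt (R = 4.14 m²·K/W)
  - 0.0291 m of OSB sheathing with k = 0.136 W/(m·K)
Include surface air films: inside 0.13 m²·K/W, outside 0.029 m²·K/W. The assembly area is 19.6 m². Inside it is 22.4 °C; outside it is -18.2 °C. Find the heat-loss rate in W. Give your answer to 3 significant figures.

0.0291/0.136 = 0.214
R_total = 0.13 + 0.0588 + 4.14 + 0.214 + 0.029 = 4.572 m²·K/W
Q = A·ΔT/R = 19.6 × (22.4 − (-18.2)) / 4.572 = 174.1 W

174 W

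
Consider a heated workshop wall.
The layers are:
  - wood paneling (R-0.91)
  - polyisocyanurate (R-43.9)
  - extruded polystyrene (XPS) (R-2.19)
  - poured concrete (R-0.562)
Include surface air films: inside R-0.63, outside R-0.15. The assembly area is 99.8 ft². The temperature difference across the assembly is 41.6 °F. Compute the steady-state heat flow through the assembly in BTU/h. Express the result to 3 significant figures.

85.9 BTU/h

R_total = 0.63 + 0.91 + 43.9 + 2.19 + 0.562 + 0.15 = 48.34 ft²·°F·h/BTU
Q = A·ΔT/R = 99.8 × 41.6 / 48.34 = 85.88 BTU/h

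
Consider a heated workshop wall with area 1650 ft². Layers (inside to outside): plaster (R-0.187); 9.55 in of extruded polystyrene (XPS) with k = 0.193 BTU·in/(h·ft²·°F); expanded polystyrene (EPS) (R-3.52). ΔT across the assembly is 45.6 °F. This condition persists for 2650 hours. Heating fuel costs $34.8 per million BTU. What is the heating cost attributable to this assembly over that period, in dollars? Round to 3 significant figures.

130 dollars

9.55/0.193 = 49.48
R_total = 0.187 + 49.48 + 3.52 = 53.19 ft²·°F·h/BTU
Q = 1650 × 45.6 / 53.19 = 1415 BTU/h
E = 1415 × 2650 = 3749000 BTU
Cost = 3749000/10⁶ × 34.8 = $130.5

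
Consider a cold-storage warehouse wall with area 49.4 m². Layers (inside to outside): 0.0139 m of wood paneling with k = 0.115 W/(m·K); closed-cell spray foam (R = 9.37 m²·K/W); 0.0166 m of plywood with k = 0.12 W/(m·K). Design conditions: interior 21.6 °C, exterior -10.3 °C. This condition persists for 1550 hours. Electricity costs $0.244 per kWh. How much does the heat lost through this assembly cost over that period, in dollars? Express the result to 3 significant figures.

61.9 dollars

0.0139/0.115 = 0.1209
0.0166/0.12 = 0.1383
R_total = 0.1209 + 9.37 + 0.1383 = 9.629 m²·K/W
Q = 49.4 × (21.6 − (-10.3)) / 9.629 = 163.7 W
E = 163.7 W × 1550 h / 1000 = 253.7 kWh
Cost = 253.7 × 0.244 = $61.89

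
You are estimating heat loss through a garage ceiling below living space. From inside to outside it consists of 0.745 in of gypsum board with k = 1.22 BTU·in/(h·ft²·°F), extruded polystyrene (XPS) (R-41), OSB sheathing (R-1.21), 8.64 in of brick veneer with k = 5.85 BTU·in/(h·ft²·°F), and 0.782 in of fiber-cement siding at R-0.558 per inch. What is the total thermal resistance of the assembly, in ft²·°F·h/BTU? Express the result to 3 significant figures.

0.745/1.22 = 0.6107
8.64/5.85 = 1.477
0.782 × 0.558 = 0.4364
R_total = 0.6107 + 41 + 1.21 + 1.477 + 0.4364 = 44.73 ft²·°F·h/BTU

44.7 ft²·°F·h/BTU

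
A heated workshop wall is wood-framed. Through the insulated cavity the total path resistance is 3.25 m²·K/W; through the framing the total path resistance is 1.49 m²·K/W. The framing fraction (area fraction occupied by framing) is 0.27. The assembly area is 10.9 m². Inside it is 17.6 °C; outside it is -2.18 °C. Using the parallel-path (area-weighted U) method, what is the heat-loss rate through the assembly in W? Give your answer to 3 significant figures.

87.5 W

U_eff = 0.73/3.25 + 0.27/1.49 = 0.2246 + 0.1812 = 0.4058
R_eff = 1/U_eff = 2.464 m²·K/W
Q = 10.9 × (17.6 − (-2.18)) / 2.464 = 87.5 W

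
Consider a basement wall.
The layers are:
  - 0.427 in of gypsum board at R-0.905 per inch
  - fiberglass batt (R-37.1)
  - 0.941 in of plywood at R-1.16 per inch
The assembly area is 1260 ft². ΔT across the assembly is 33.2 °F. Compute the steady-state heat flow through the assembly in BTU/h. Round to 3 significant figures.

0.427 × 0.905 = 0.3864
0.941 × 1.16 = 1.092
R_total = 0.3864 + 37.1 + 1.092 = 38.58 ft²·°F·h/BTU
Q = A·ΔT/R = 1260 × 33.2 / 38.58 = 1084 BTU/h

1080 BTU/h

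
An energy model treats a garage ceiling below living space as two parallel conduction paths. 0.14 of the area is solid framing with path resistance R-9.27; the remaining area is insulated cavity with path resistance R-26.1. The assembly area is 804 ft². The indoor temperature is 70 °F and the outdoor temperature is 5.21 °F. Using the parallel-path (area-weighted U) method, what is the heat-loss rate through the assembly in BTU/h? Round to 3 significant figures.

2500 BTU/h

U_eff = 0.86/26.1 + 0.14/9.27 = 0.03295 + 0.0151 = 0.04805
R_eff = 1/U_eff = 20.81 ft²·°F·h/BTU
Q = 804 × (70 − 5.21) / 20.81 = 2503 BTU/h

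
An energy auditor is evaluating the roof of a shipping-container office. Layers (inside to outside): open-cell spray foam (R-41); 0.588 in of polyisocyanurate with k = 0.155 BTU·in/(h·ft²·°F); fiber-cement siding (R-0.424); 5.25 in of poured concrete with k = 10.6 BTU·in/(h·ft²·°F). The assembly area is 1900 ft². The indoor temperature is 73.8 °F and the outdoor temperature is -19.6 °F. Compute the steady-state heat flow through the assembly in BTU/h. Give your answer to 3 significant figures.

3880 BTU/h

0.588/0.155 = 3.794
5.25/10.6 = 0.4953
R_total = 41 + 3.794 + 0.424 + 0.4953 = 45.71 ft²·°F·h/BTU
Q = A·ΔT/R = 1900 × (73.8 − (-19.6)) / 45.71 = 3882 BTU/h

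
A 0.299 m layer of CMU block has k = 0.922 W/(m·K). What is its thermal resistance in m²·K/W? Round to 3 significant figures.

0.324 m²·K/W

R = L/k = 0.299/0.922 = 0.3243 m²·K/W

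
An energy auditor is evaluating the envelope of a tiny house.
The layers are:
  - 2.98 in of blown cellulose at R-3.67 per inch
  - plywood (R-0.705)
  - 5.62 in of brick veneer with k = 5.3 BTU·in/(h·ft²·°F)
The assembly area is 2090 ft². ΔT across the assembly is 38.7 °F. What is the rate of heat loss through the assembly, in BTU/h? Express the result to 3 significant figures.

2.98 × 3.67 = 10.94
5.62/5.3 = 1.06
R_total = 10.94 + 0.705 + 1.06 = 12.7 ft²·°F·h/BTU
Q = A·ΔT/R = 2090 × 38.7 / 12.7 = 6368 BTU/h

6370 BTU/h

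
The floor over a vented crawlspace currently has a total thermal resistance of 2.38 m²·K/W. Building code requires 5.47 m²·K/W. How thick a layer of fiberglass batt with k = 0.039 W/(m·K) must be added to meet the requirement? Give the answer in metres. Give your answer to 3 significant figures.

ΔR = 5.47 − 2.38 = 3.09 m²·K/W
L = ΔR × k = 3.09 × 0.039 = 0.1205 m

0.121 m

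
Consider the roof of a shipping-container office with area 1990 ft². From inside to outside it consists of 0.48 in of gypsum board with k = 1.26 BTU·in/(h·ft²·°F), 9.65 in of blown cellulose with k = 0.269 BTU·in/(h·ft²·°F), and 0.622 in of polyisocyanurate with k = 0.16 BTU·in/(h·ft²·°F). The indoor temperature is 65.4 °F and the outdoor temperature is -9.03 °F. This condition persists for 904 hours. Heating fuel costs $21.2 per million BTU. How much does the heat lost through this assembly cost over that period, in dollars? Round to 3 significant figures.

0.48/1.26 = 0.381
9.65/0.269 = 35.87
0.622/0.16 = 3.887
R_total = 0.381 + 35.87 + 3.887 = 40.14 ft²·°F·h/BTU
Q = 1990 × (65.4 − (-9.03)) / 40.14 = 3690 BTU/h
E = 3690 × 904 = 3336000 BTU
Cost = 3336000/10⁶ × 21.2 = $70.71

70.7 dollars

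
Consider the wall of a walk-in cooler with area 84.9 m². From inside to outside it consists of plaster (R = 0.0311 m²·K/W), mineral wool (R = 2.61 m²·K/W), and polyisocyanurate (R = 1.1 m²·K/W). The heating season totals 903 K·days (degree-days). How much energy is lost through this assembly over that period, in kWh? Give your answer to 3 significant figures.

492 kWh

R_total = 0.0311 + 2.61 + 1.1 = 3.741 m²·K/W
E = A × HDD × 24 / R / 1000 = 84.9 × 903 × 24 / 3.741 / 1000 = 491.8 kWh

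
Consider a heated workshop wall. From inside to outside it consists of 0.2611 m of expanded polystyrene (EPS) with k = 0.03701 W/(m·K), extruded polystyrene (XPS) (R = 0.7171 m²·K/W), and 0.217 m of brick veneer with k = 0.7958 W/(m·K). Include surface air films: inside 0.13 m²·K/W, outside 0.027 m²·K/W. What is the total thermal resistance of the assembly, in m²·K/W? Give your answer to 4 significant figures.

8.202 m²·K/W

0.2611/0.03701 = 7.0549
0.217/0.7958 = 0.27268
R_total = 0.13 + 7.0549 + 0.7171 + 0.27268 + 0.027 = 8.2016 m²·K/W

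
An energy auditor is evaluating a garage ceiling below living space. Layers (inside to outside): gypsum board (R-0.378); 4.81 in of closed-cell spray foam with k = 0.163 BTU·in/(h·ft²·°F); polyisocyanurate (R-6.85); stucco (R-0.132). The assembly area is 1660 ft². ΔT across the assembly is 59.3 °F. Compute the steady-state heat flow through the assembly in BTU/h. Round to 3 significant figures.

2670 BTU/h

4.81/0.163 = 29.51
R_total = 0.378 + 29.51 + 6.85 + 0.132 = 36.87 ft²·°F·h/BTU
Q = A·ΔT/R = 1660 × 59.3 / 36.87 = 2670 BTU/h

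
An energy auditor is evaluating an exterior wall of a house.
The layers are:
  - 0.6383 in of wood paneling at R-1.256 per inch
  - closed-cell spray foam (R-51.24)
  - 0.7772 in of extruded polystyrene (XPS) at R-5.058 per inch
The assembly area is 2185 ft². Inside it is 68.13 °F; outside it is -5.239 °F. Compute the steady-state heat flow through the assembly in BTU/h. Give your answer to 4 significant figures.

0.6383 × 1.256 = 0.8017
0.7772 × 5.058 = 3.9311
R_total = 0.8017 + 51.24 + 3.9311 = 55.973 ft²·°F·h/BTU
Q = A·ΔT/R = 2185 × (68.13 − (-5.239)) / 55.973 = 2864.1 BTU/h

2864 BTU/h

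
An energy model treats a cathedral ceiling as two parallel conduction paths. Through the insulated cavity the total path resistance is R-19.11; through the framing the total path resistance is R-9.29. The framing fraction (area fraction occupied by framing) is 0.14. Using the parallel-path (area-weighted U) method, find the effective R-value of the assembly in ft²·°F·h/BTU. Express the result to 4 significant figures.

U_eff = 0.86/19.11 + 0.14/9.29 = 0.045003 + 0.01507 = 0.060073
R_eff = 1/U_eff = 16.647 ft²·°F·h/BTU

16.65 ft²·°F·h/BTU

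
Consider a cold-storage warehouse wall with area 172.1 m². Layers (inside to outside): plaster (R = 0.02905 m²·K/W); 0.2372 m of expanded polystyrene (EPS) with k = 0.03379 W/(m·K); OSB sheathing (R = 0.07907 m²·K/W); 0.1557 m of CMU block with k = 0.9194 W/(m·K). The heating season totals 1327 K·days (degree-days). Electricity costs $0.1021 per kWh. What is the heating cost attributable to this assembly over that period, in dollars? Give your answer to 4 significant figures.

0.2372/0.03379 = 7.0198
0.1557/0.9194 = 0.16935
R_total = 0.02905 + 7.0198 + 0.07907 + 0.16935 = 7.2973 m²·K/W
E = A × HDD × 24 / R / 1000 = 172.1 × 1327 × 24 / 7.2973 / 1000 = 751.11 kWh
Cost = 751.11 × 0.1021 = $76.688

76.69 dollars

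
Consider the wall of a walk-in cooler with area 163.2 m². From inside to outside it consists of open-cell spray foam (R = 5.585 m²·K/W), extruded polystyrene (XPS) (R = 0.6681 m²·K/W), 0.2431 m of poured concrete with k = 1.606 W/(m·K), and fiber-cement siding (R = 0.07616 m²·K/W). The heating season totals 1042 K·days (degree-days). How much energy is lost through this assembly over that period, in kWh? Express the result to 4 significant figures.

0.2431/1.606 = 0.15137
R_total = 5.585 + 0.6681 + 0.15137 + 0.07616 = 6.4806 m²·K/W
E = A × HDD × 24 / R / 1000 = 163.2 × 1042 × 24 / 6.4806 / 1000 = 629.77 kWh

629.8 kWh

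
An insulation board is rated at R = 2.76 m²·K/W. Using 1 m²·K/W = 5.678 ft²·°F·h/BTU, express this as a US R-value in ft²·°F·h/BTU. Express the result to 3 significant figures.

R_US = 2.76 × 5.678 = 15.67

15.7 ft²·°F·h/BTU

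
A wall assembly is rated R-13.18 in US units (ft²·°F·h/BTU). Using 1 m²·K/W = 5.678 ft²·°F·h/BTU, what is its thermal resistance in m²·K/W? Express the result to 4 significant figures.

R_SI = 13.18/5.678 = 2.3212

2.321 m²·K/W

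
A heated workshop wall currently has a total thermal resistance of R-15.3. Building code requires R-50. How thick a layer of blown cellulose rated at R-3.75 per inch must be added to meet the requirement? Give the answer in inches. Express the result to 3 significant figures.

ΔR = 50 − 15.3 = 34.7 ft²·°F·h/BTU
L = ΔR / (R/in) = 34.7/3.75 = 9.253 in

9.25 in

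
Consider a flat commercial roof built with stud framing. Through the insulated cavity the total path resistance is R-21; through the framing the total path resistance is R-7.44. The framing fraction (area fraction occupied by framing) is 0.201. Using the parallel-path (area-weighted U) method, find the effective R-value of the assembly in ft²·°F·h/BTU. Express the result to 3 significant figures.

15.4 ft²·°F·h/BTU

U_eff = 0.799/21 + 0.201/7.44 = 0.03805 + 0.02702 = 0.06506
R_eff = 1/U_eff = 15.37 ft²·°F·h/BTU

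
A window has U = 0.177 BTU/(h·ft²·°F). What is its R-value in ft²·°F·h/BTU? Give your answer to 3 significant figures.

5.65 ft²·°F·h/BTU

R = 1/U = 1/0.177 = 5.65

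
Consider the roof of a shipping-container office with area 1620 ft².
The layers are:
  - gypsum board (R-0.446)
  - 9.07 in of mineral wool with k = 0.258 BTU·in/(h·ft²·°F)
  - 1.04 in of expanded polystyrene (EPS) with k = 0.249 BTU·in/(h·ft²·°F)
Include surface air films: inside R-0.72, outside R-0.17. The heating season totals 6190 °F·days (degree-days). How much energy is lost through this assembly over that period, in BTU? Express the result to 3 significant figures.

9.07/0.258 = 35.16
1.04/0.249 = 4.177
R_total = 0.72 + 0.446 + 35.16 + 4.177 + 0.17 = 40.67 ft²·°F·h/BTU
E = A × HDD × 24 / R = 1620 × 6190 × 24 / 40.67 = 5918000 BTU

5920000 BTU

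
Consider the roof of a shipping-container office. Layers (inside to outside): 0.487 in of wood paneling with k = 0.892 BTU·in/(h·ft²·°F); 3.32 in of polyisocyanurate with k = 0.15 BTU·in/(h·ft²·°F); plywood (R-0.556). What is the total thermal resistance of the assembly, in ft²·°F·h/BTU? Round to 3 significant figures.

0.487/0.892 = 0.546
3.32/0.15 = 22.13
R_total = 0.546 + 22.13 + 0.556 = 23.24 ft²·°F·h/BTU

23.2 ft²·°F·h/BTU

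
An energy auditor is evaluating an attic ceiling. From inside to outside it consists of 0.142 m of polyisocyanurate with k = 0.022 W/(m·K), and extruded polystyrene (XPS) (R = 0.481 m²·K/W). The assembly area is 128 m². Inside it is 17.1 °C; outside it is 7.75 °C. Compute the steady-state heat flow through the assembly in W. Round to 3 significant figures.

173 W

0.142/0.022 = 6.455
R_total = 6.455 + 0.481 = 6.936 m²·K/W
Q = A·ΔT/R = 128 × (17.1 − 7.75) / 6.936 = 172.6 W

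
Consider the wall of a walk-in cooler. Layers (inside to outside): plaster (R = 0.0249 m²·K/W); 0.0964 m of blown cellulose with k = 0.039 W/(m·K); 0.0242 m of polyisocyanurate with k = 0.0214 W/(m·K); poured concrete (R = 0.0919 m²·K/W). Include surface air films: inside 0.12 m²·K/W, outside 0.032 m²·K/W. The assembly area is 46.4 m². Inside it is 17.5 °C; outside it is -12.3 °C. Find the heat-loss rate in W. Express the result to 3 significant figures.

357 W

0.0964/0.039 = 2.472
0.0242/0.0214 = 1.131
R_total = 0.12 + 0.0249 + 2.472 + 1.131 + 0.0919 + 0.032 = 3.871 m²·K/W
Q = A·ΔT/R = 46.4 × (17.5 − (-12.3)) / 3.871 = 357.2 W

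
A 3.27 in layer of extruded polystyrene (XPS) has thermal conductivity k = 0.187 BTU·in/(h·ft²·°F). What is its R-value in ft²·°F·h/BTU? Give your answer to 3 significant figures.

17.5 ft²·°F·h/BTU

R = L/k = 3.27/0.187 = 17.49 ft²·°F·h/BTU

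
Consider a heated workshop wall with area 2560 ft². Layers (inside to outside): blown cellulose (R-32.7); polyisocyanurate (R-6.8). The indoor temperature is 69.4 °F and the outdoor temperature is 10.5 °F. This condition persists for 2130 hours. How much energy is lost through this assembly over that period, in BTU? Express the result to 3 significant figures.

8130000 BTU

R_total = 32.7 + 6.8 = 39.5 ft²·°F·h/BTU
Q = 2560 × (69.4 − 10.5) / 39.5 = 3817 BTU/h
E = 3817 × 2130 = 8131000 BTU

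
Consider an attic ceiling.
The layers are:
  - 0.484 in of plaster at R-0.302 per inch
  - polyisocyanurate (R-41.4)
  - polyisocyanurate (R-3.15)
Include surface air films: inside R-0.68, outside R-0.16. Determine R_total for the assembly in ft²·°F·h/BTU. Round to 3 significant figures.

0.484 × 0.302 = 0.1462
R_total = 0.68 + 0.1462 + 41.4 + 3.15 + 0.16 = 45.54 ft²·°F·h/BTU

45.5 ft²·°F·h/BTU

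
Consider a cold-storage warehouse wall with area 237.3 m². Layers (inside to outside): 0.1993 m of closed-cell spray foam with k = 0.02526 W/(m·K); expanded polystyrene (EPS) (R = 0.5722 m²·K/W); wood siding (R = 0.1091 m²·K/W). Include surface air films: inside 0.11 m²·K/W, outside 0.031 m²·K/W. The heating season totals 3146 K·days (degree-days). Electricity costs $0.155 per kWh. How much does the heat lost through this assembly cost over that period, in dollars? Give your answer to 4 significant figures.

318.8 dollars

0.1993/0.02526 = 7.8899
R_total = 0.11 + 7.8899 + 0.5722 + 0.1091 + 0.031 = 8.7122 m²·K/W
E = A × HDD × 24 / R / 1000 = 237.3 × 3146 × 24 / 8.7122 / 1000 = 2056.5 kWh
Cost = 2056.5 × 0.155 = $318.76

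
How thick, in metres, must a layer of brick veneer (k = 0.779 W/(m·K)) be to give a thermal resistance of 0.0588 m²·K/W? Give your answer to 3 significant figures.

L = R·k = 0.0588 × 0.779 = 0.04581 m

0.0458 m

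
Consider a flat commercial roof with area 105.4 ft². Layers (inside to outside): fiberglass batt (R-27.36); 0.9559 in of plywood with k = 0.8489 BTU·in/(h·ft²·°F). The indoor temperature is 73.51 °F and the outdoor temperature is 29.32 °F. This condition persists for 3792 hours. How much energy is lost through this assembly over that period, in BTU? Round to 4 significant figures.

620000 BTU

0.9559/0.8489 = 1.126
R_total = 27.36 + 1.126 = 28.486 ft²·°F·h/BTU
Q = 105.4 × (73.51 − 29.32) / 28.486 = 163.51 BTU/h
E = 163.51 × 3792 = 620010 BTU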